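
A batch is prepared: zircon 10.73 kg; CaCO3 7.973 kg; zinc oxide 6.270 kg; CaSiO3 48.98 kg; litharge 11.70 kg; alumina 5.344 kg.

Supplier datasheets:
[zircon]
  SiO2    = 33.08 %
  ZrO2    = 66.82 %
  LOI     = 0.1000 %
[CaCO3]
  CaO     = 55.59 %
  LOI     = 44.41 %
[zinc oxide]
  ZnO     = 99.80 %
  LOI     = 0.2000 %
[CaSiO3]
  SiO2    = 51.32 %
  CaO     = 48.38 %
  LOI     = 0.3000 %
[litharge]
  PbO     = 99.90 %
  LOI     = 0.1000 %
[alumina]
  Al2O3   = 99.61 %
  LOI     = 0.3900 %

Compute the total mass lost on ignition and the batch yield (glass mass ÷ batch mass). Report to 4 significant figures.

All internal work runs at full precision through every step. Working values are shown, rounded to 4 significant figures, in the working; exactly one rounding lands on every reported value. The derived quantities are recomputed starting from the weights per 87.25 kg of glass in full precision (six oxide percentages, yield, the totals, net glass mass, LOI), precisely as stated by the problem or the answer.
Material-by-material LOI:
  zircon: 10.73 × 0.001000 = 0.01073 kg
  CaCO3: 7.973 × 0.4441 = 3.541 kg
  zinc oxide: 6.270 × 0.002000 = 0.01254 kg
  CaSiO3: 48.98 × 0.003000 = 0.1469 kg
  litharge: 11.70 × 0.001000 = 0.01170 kg
  alumina: 5.344 × 0.003900 = 0.02084 kg
Total LOI = 3.744 kg
Glass = batch − LOI = 91.00 − 3.744 = 87.25 kg

LOI loss = 3.744 kg; glass = 87.25 kg; yield = 95.89%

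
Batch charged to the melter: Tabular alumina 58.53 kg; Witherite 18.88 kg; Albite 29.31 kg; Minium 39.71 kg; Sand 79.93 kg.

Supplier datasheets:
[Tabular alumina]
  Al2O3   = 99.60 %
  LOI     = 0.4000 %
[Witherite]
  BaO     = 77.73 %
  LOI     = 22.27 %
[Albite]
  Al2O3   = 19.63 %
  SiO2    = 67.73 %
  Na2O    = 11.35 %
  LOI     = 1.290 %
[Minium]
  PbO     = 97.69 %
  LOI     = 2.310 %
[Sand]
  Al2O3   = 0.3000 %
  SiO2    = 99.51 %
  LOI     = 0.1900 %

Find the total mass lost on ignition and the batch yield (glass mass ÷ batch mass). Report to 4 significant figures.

The whole derivation carries exact precision in all steps; mid-chain values are displayed, with 4-significant-digit rounding, between the steps; exactly one rounding is applied to every reported number. All derived quantities, which include the yield, the five compositions, ignition loss, totals, net glass mass, are rebuilt in exact precision, precisely as stated by question or answer, from the weighed amounts for 220.5 kg of glass.
LOI of each material in turn:
  Tabular alumina: 58.53 × 0.004000 = 0.2341 kg
  Witherite: 18.88 × 0.2227 = 4.205 kg
  Albite: 29.31 × 0.01290 = 0.3781 kg
  Minium: 39.71 × 0.02310 = 0.9173 kg
  Sand: 79.93 × 0.001900 = 0.1519 kg
Total LOI = 5.886 kg
Glass = batch − LOI = 226.4 − 5.886 = 220.5 kg

LOI loss = 5.886 kg; glass = 220.5 kg; yield = 97.40%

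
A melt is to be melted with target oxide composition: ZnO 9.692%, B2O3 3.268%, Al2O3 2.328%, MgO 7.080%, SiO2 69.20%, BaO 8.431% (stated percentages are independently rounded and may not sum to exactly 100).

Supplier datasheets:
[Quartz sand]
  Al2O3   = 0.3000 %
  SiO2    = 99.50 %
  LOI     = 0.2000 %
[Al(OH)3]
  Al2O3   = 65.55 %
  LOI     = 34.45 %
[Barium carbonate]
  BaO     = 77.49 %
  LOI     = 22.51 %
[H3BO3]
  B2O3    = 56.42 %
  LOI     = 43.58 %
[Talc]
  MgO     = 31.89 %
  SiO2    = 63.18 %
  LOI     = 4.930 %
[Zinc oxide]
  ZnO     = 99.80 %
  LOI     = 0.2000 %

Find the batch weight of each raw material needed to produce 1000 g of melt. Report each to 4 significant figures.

Batch per 1000 g melt:
  Quartz sand: 554.5 g
  Al(OH)3: 32.98 g
  Barium carbonate: 108.8 g
  H3BO3: 57.92 g
  Talc: 222.0 g
  Zinc oxide: 97.11 g
Total batch = 1073 g; LOI loss = 73.34 g; yield = 93.17%

In-progress results are displayed rounded to four significant figures alongside each step; the working math maintains full float precision all the way through; each reported number includes exactly one rounding; all derived quantities are re-derived from the batch weights on 1000 g of glass at full float precision (yield, totals, glass mass, ignition loss, six oxide percentages) as written in problem or answer.
Target oxide masses per 1000 g melt:
  ZnO: 9.692% × 1000 = 96.92 g
  B2O3: 3.268% × 1000 = 32.68 g
  Al2O3: 2.328% × 1000 = 23.28 g
  MgO: 7.080% × 1000 = 70.80 g
  SiO2: 69.20% × 1000 = 692.0 g
  BaO: 8.431% × 1000 = 84.31 g
Balance tally, oxide-wise, with the batch weights as given, under the basis named above (oxide sums agree with the targets within answer rounding):
  ZnO: 97.11·0.9980 = 96.92 g (target 96.92 g)
  B2O3: 57.92·0.5642 = 32.68 g (target 32.68 g)
  Al2O3: 554.5·0.003000 + 32.98·0.6555 = 23.28 g (target 23.28 g)
  MgO: 222.0·0.3189 = 70.80 g (target 70.80 g)
  SiO2: 554.5·0.9950 + 222.0·0.6318 = 692.0 g (target 692.0 g)
  BaO: 108.8·0.7749 = 84.31 g (target 84.31 g)
The glass-mass cross-check: Σ batch − LOI loss = 1000 g (the Σ of target masses is 1000 g; basis as stated: 1000 g — any gap is answer rounding).
Summing the batch: Σ batch = 1073 g; ignition loss, Σ(batch × LOI) = 73.34 g; glass ÷ batch gives a yield of 93.17%.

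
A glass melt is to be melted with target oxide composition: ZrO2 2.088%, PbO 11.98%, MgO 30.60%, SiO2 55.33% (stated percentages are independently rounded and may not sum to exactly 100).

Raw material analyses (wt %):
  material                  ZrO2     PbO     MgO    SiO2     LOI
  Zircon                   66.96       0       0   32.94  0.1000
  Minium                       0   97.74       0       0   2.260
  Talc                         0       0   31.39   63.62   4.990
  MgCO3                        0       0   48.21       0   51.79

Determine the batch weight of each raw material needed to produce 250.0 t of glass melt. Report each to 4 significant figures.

Batch per 250.0 t glass melt:
  Zircon: 7.796 t
  Minium: 30.64 t
  Talc: 213.4 t
  MgCO3: 19.74 t
Total batch = 271.6 t; LOI loss = 21.57 t; yield = 92.06%

Every computation maintains full float precision through the solve — the intermediate values appear, rounded to 4 significant figures, as written. Every reported result includes exactly one rounding — the derived quantities (net glass mass, LOI, the yield, the four compositions, totals) are re-derived from the weighed amounts for 250.0 t of glass at exact precision precisely as stated by question or answer.
Target masses of each oxide per 250.0 t glass melt:
  ZrO2: 2.088% × 250.0 = 5.220 t
  PbO: 11.98% × 250.0 = 29.95 t
  MgO: 30.60% × 250.0 = 76.50 t
  SiO2: 55.33% × 250.0 = 138.3 t
Verifying the oxide balance from the weights as reported, per the basis as stated (summed amounts equal target values once rounding is allowed for):
  ZrO2: 7.796·0.6696 = 5.220 t (target 5.220 t)
  PbO: 30.64·0.9774 = 29.95 t (target 29.95 t)
  MgO: 213.4·0.3139 + 19.74·0.4821 = 76.50 t (target 76.50 t)
  SiO2: 7.796·0.3294 + 213.4·0.6362 = 138.3 t (target 138.3 t)
The glass-mass cross-check: whole batch net of LOI = 250.0 t (per-oxide target masses sum to 250.0 t; versus the stated basis of 250.0 t — rounding explains the deltas).
Whole-batch sum: Σ batch = 271.6 t; ignition loss, Σ(batch × LOI) = 21.57 t; the yield ratio, glass ÷ batch: 92.06%.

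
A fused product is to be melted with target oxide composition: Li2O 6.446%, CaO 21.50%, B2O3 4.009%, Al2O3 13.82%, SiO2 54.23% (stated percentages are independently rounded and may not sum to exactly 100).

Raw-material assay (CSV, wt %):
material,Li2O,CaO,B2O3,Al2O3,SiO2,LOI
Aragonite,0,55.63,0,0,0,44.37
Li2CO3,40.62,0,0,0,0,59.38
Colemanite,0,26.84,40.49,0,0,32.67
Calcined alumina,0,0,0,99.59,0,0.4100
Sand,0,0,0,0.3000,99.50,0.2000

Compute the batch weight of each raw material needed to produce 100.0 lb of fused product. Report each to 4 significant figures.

Batch per 100.0 lb fused product:
  Aragonite: 33.87 lb
  Li2CO3: 15.87 lb
  Colemanite: 9.901 lb
  Calcined alumina: 13.71 lb
  Sand: 54.50 lb
Total batch = 127.9 lb; LOI loss = 27.85 lb; yield = 78.22%

The whole derivation keeps exact precision from first step to last — working values appear, with 4-significant-digit rounding, between the steps; each reported figure takes just one rounding; derived quantities (net glass mass, five oxide percentages, LOI, the totals, the yield) are carried using the weight values on 100.0 lb of glass in full precision precisely as stated by the problem or the answer.
Target masses of each oxide per 100.0 lb fused product:
  Li2O: 6.446% × 100.0 = 6.446 lb
  CaO: 21.50% × 100.0 = 21.50 lb
  B2O3: 4.009% × 100.0 = 4.009 lb
  Al2O3: 13.82% × 100.0 = 13.82 lb
  SiO2: 54.23% × 100.0 = 54.23 lb
Checking each oxide sum given the weights on record, against the basis in use (summed amounts equal target values modulo rounding of the values):
  Li2O: 15.87·0.4062 = 6.446 lb (target 6.446 lb)
  CaO: 33.87·0.5563 + 9.901·0.2684 = 21.50 lb (target 21.50 lb)
  B2O3: 9.901·0.4049 = 4.009 lb (target 4.009 lb)
  Al2O3: 13.71·0.9959 + 54.50·0.003000 = 13.82 lb (target 13.82 lb)
  SiO2: 54.50·0.9950 = 54.23 lb (target 54.23 lb)
Glass-mass closure: the batch minus its LOI: 100.0 lb (per-oxide target masses sum to 100.0 lb; basis as stated: 100.0 lb — any gap is answer rounding).
Total batch = Σ batch = 127.9 lb; LOI removed, Σ of batch·LOI: 27.85 lb; glass ÷ batch gives a yield of 78.22%.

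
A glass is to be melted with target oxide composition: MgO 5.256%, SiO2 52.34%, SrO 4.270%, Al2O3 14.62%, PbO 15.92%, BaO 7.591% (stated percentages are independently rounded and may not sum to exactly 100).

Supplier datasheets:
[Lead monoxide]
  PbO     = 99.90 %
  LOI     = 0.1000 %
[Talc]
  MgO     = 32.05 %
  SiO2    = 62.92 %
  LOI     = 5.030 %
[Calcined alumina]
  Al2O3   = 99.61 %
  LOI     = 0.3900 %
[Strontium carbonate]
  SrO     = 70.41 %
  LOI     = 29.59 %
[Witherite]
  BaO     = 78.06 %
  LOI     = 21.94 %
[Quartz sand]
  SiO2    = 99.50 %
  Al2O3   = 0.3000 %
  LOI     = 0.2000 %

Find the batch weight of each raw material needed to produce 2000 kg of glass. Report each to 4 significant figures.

The intermediate values appear (rounded to four significant digits) in the working — each numeric step carries exact precision in every operation. Each reported number is rounded a single time — the derived quantities (glass mass, LOI, the totals, the six compositions, the yield) are carried from the weighed amounts on 2000 kg of glass at exact precision as written in problem or answer.
Target oxide masses per 2000 kg glass:
  MgO: 5.256% × 2000 = 105.1 kg
  SiO2: 52.34% × 2000 = 1047 kg
  SrO: 4.270% × 2000 = 85.40 kg
  Al2O3: 14.62% × 2000 = 292.4 kg
  PbO: 15.92% × 2000 = 318.4 kg
  BaO: 7.591% × 2000 = 151.8 kg
Sums-versus-targets review working from each reported weight, versus the basis set out (sums match the target masses exact up to rounding of places):
  MgO: 328.0·0.3205 = 105.1 kg (target 105.1 kg)
  SiO2: 328.0·0.6292 + 844.7·0.9950 = 1047 kg (target 1047 kg)
  SrO: 121.3·0.7041 = 85.41 kg (target 85.40 kg)
  Al2O3: 291.0·0.9961 + 844.7·0.003000 = 292.4 kg (target 292.4 kg)
  PbO: 318.7·0.9990 = 318.4 kg (target 318.4 kg)
  BaO: 194.5·0.7806 = 151.8 kg (target 151.8 kg)
Glass mass check: total batch − LOI = 2000 kg (the Σ of target masses is 2000 kg; with the basis standing at 2000 kg — gaps are rounding artifacts).
Batch grand total — Σ batch = 2098 kg; loss to ignition Σ batch·LOI = 98.21 kg; the yield ratio, glass ÷ batch: 95.32%.

Batch per 2000 kg glass:
  Lead monoxide: 318.7 kg
  Talc: 328.0 kg
  Calcined alumina: 291.0 kg
  Strontium carbonate: 121.3 kg
  Witherite: 194.5 kg
  Quartz sand: 844.7 kg
Total batch = 2098 kg; LOI loss = 98.21 kg; yield = 95.32%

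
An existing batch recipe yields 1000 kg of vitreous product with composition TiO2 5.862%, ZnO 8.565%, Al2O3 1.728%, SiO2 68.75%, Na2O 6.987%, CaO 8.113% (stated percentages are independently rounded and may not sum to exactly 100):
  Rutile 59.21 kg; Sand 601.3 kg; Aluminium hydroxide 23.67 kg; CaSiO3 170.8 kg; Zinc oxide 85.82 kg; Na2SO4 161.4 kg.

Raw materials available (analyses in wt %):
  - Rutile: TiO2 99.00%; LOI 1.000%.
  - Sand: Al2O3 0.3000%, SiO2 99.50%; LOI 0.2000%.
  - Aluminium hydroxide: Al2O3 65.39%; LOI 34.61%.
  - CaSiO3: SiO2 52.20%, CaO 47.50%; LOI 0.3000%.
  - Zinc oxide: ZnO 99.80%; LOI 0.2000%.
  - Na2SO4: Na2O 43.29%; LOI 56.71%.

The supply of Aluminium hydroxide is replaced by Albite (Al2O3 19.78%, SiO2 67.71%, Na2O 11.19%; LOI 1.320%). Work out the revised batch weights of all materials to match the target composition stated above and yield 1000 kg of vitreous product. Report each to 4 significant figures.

Revised batch per 1000 kg vitreous product:
  Rutile: 59.21 kg
  Sand: 547.6 kg
  Albite: 79.06 kg
  CaSiO3: 170.8 kg
  Zinc oxide: 85.82 kg
  Na2SO4: 141.0 kg
Total batch = 1083 kg; LOI loss = 83.38 kg

Mid-chain values are shown, rounded to four significant digits, in the working — every computation holds full float precision through the solve; every reported value is rounded just once. Derived quantities (totals, ignition loss, yield, net glass mass, six oxide percentages) are carried from the batch weights on 1000 kg of glass in full float precision, precisely as stated by the problem or answer text.
Per-oxide target masses for 1000 kg vitreous product:
  TiO2: 5.862% × 1000 = 58.62 kg
  ZnO: 8.565% × 1000 = 85.65 kg
  Al2O3: 1.728% × 1000 = 17.28 kg
  SiO2: 68.75% × 1000 = 687.5 kg
  Na2O: 6.987% × 1000 = 69.87 kg
  CaO: 8.113% × 1000 = 81.13 kg
Sums-versus-targets review using the reported weights, per the basis as stated (sums match the target masses inside rounding margins):
  TiO2: 59.21·0.9900 = 58.62 kg (target 58.62 kg)
  ZnO: 85.82·0.9980 = 85.65 kg (target 85.65 kg)
  Al2O3: 547.6·0.003000 + 79.06·0.1978 = 17.28 kg (target 17.28 kg)
  SiO2: 547.6·0.9950 + 79.06·0.6771 + 170.8·0.5220 = 687.6 kg (target 687.5 kg)
  Na2O: 79.06·0.1119 + 141.0·0.4329 = 69.89 kg (target 69.87 kg)
  CaO: 170.8·0.4750 = 81.13 kg (target 81.13 kg)
Glass-mass closure: batch Σ − ignition loss = 1000 kg (the targets, summed, come to 1000 kg; the stated basis being 1000 kg — gaps are rounding artifacts).
Batch total: Σ batch = 1083 kg; LOI loss = Σ batch·LOI = 83.38 kg; glass ÷ batch gives a yield of 92.30%.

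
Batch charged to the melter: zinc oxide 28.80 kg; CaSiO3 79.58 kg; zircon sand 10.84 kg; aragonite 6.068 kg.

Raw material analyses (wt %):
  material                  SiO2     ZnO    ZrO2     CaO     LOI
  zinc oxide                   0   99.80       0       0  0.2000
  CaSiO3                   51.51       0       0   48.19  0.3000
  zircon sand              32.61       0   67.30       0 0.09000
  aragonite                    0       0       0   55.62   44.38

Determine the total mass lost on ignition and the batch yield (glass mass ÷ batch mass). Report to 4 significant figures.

The whole derivation maintains full precision throughout — the intermediate values are printed, rounded to four significant figures, on the page; exactly one rounding goes into each reported figure — the derived quantities are rebuilt in exact precision (glass mass, the four compositions, yield, totals, ignition loss) from the batch weights at 122.3 kg of glass as they appear in either problem or answer.
Per-material ignition loss:
  zinc oxide: 28.80 × 0.002000 = 0.05760 kg
  CaSiO3: 79.58 × 0.003000 = 0.2387 kg
  zircon sand: 10.84 × 9.000e-04 = 0.009756 kg
  aragonite: 6.068 × 0.4438 = 2.693 kg
Total LOI = 2.999 kg
Glass = batch − LOI = 125.3 − 2.999 = 122.3 kg

LOI loss = 2.999 kg; glass = 122.3 kg; yield = 97.61%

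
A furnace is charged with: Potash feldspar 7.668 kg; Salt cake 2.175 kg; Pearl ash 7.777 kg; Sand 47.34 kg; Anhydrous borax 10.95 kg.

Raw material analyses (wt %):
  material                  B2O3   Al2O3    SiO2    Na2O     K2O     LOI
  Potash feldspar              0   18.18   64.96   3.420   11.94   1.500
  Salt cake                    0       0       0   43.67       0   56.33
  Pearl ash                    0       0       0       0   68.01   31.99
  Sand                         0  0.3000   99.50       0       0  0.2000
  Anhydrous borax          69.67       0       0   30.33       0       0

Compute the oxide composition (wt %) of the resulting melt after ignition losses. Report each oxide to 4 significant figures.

Each numeric step runs at exact precision at each step; working values are shown, rounded to four significant figures, at each printed step — every reported number is rounded just once. Derived quantities, including ignition loss, the yield, five oxide percentages, totals, glass mass, are re-derived from the batch weights per 71.99 kg of glass at full precision, as they appear in the problem or the answer.
What the batch supplies per oxide:
  B2O3: 10.95·0.6967 = 7.629 kg
  Al2O3: 7.668·0.1818 + 47.34·0.003000 = 1.536 kg
  SiO2: 7.668·0.6496 + 47.34·0.9950 = 52.08 kg
  Na2O: 7.668·0.03420 + 2.175·0.4367 + 10.95·0.3033 = 4.533 kg
  K2O: 7.668·0.1194 + 7.777·0.6801 = 6.205 kg
LOI: 7.668·0.01500 + 2.175·0.5633 + 7.777·0.3199 + 47.34·0.002000 = 3.923 kg
Glass mass = batch − LOI = 75.91 − 3.923 = 71.99 kg (= Σ oxide masses)
oxide / glass × 100 gives the wt %

Glass mass = 71.99 kg (batch 75.91 − LOI 3.923).
Composition: B2O3 10.60%, Al2O3 2.134%, SiO2 72.35%, Na2O 6.297%, K2O 8.619%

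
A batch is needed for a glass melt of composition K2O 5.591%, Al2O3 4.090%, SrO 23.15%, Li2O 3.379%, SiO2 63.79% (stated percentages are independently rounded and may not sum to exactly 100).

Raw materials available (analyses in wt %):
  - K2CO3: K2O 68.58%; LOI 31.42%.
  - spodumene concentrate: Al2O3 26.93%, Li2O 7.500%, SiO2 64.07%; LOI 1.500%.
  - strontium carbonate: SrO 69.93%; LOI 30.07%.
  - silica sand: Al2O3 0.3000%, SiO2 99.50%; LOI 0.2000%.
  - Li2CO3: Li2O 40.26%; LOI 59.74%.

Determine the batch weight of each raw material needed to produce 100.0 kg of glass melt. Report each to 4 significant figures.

Rounding to 4 significant digits applies to each mid-chain value as printed; every computation keeps exact precision through every step. Each reported result is rounded once only; all derived quantities (yield, the five compositions, glass mass, LOI, the totals) are recomputed in full precision starting from the weights per 100.0 kg of glass exactly as shown in the problem or answer text.
Oxide mass targets, per 100.0 kg glass melt:
  K2O: 5.591% × 100.0 = 5.591 kg
  Al2O3: 4.090% × 100.0 = 4.090 kg
  SrO: 23.15% × 100.0 = 23.15 kg
  Li2O: 3.379% × 100.0 = 3.379 kg
  SiO2: 63.79% × 100.0 = 63.79 kg
A balance pass over the oxides, applying the batch weights above, against the basis in use (sums match the target masses given rounding of the digits):
  K2O: 8.153·0.6858 = 5.591 kg (target 5.591 kg)
  Al2O3: 14.58·0.2693 + 54.72·0.003000 = 4.091 kg (target 4.090 kg)
  SrO: 33.10·0.6993 = 23.15 kg (target 23.15 kg)
  Li2O: 14.58·0.07500 + 5.677·0.4026 = 3.379 kg (target 3.379 kg)
  SiO2: 14.58·0.6407 + 54.72·0.9950 = 63.79 kg (target 63.79 kg)
Glass-mass bookkeeping: whole batch net of LOI = 100.0 kg (the Σ of target masses is 100.0 kg; the stated basis being 100.0 kg — deltas are rounding alone).
Batch grand total — Σ batch = 116.2 kg; ignition loss, Σ(batch × LOI) = 16.23 kg; yield = glass ÷ total batch = 86.03%.

Batch per 100.0 kg glass melt:
  K2CO3: 8.153 kg
  spodumene concentrate: 14.58 kg
  strontium carbonate: 33.10 kg
  silica sand: 54.72 kg
  Li2CO3: 5.677 kg
Total batch = 116.2 kg; LOI loss = 16.23 kg; yield = 86.03%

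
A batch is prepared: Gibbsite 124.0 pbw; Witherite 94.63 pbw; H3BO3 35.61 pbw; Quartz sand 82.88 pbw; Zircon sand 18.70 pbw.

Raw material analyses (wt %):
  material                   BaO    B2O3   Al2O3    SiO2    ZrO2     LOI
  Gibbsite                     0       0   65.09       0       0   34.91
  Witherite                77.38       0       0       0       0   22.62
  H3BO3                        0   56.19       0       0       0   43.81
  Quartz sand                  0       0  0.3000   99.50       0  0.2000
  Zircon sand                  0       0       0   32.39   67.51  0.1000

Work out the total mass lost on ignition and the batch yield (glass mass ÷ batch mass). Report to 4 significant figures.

LOI loss = 80.48 pbw; glass = 275.3 pbw; yield = 77.38%

Working values are printed with 4-significant-figure rounding on the page — each numeric step holds exact precision in every operation — exactly one rounding is applied to each reported number; all derived quantities (net glass mass, totals, ignition loss, the five compositions, the yield) are rebuilt in full precision using the weight values for 275.3 pbw of glass as set out in the problem or answer text.
Per-material ignition loss:
  Gibbsite: 124.0 × 0.3491 = 43.29 pbw
  Witherite: 94.63 × 0.2262 = 21.41 pbw
  H3BO3: 35.61 × 0.4381 = 15.60 pbw
  Quartz sand: 82.88 × 0.002000 = 0.1658 pbw
  Zircon sand: 18.70 × 0.001000 = 0.01870 pbw
Total LOI = 80.48 pbw
Glass = batch − LOI = 355.8 − 80.48 = 275.3 pbw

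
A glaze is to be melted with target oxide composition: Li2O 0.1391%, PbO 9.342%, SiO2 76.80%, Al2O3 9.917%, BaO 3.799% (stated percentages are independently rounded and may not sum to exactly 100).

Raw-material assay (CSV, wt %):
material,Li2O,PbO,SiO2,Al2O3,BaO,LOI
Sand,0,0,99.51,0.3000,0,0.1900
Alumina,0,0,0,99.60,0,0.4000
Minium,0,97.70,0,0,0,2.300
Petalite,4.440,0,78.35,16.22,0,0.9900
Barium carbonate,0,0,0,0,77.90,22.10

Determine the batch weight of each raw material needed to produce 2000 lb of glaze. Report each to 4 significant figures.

Batch per 2000 lb glaze:
  Sand: 1494 lb
  Alumina: 184.4 lb
  Minium: 191.2 lb
  Petalite: 62.66 lb
  Barium carbonate: 97.54 lb
Total batch = 2030 lb; LOI loss = 30.15 lb; yield = 98.51%

Every computation keeps full precision through every step — in-progress results are displayed rounded to four significant figures within the worked lines; every reported result carries a single rounding; all derived quantities are recomputed from the batch weights for 2000 lb of glass in full precision (the yield, net glass mass, five oxide percentages, LOI, totals), as set out in the problem or the answer.
Target oxide masses per 2000 lb glaze:
  Li2O: 0.1391% × 2000 = 2.782 lb
  PbO: 9.342% × 2000 = 186.8 lb
  SiO2: 76.80% × 2000 = 1536 lb
  Al2O3: 9.917% × 2000 = 198.3 lb
  BaO: 3.799% × 2000 = 75.98 lb
Checking each oxide sum with the batch weights as given, relative to the basis at hand (delivered sums recover each target up to rounding of the answer):
  Li2O: 62.66·0.04440 = 2.782 lb (target 2.782 lb)
  PbO: 191.2·0.9770 = 186.8 lb (target 186.8 lb)
  SiO2: 1494·0.9951 + 62.66·0.7835 = 1536 lb (target 1536 lb)
  Al2O3: 1494·0.003000 + 184.4·0.9960 + 62.66·0.1622 = 198.3 lb (target 198.3 lb)
  BaO: 97.54·0.7790 = 75.98 lb (target 75.98 lb)
Glass-mass sanity pass: batch Σ − ignition loss = 2000 lb (per-oxide target masses sum to 2000 lb; versus the stated basis of 2000 lb — differing by rounding only).
Summing the batch: Σ batch = 2030 lb; Σ batch·LOI gives LOI loss = 30.15 lb; yield = glass ÷ total batch = 98.51%.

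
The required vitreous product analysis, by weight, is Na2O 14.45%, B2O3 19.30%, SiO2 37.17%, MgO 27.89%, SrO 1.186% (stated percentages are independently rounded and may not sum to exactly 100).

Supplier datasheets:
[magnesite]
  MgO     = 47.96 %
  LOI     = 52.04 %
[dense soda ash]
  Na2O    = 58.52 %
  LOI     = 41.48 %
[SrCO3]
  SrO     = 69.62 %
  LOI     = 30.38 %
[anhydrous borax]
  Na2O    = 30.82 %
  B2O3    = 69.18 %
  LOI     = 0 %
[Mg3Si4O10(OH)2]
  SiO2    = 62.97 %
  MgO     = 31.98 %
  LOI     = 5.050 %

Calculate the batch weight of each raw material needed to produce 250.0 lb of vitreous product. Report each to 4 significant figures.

Intermediates are shown (rounded to four significant figures) alongside each step. All arithmetic carries full float precision at each step; each reported number sees exactly one rounding. All derived quantities (the five compositions, LOI, yield, net glass mass, the totals) are carried using the weight values on 250.0 lb of glass at exact precision, as quoted within the problem or answer text.
Oxide-by-oxide targets in 250.0 lb vitreous product:
  Na2O: 14.45% × 250.0 = 36.12 lb
  B2O3: 19.30% × 250.0 = 48.25 lb
  SiO2: 37.17% × 250.0 = 92.92 lb
  MgO: 27.89% × 250.0 = 69.72 lb
  SrO: 1.186% × 250.0 = 2.965 lb
A balance pass over the oxides, working from each reported weight, under the basis named above (summed amounts equal target values once rounding is allowed for):
  Na2O: 25.00·0.5852 + 69.75·0.3082 = 36.13 lb (target 36.12 lb)
  B2O3: 69.75·0.6918 = 48.25 lb (target 48.25 lb)
  SiO2: 147.6·0.6297 = 92.94 lb (target 92.92 lb)
  MgO: 46.98·0.4796 + 147.6·0.3198 = 69.73 lb (target 69.72 lb)
  SrO: 4.259·0.6962 = 2.965 lb (target 2.965 lb)
Glass mass check: total batch − LOI = 250.0 lb (targets for the oxides total 250.0 lb; against the stated basis, 250.0 lb — rounding explains the deltas).
Adding the batch up: Σ batch = 293.6 lb; LOI loss = Σ batch·LOI = 43.57 lb; yield, glass over the total, = 85.16%.

Batch per 250.0 lb vitreous product:
  magnesite: 46.98 lb
  dense soda ash: 25.00 lb
  SrCO3: 4.259 lb
  anhydrous borax: 69.75 lb
  Mg3Si4O10(OH)2: 147.6 lb
Total batch = 293.6 lb; LOI loss = 43.57 lb; yield = 85.16%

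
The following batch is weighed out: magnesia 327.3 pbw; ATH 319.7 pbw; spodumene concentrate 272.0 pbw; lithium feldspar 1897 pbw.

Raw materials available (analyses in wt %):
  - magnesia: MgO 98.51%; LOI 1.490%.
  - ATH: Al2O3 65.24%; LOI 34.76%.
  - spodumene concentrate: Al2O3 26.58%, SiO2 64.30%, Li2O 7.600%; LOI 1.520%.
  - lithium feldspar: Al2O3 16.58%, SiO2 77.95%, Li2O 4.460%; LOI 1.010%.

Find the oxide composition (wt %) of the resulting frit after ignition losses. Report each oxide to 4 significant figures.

The working math runs at full float precision at every stage; in-progress results are displayed rounded to 4 significant figures in the working. Each reported number receives exactly one rounding — the derived quantities are carried at exact precision (net glass mass, yield, the totals, the four compositions, LOI) from the batch weights for 2677 pbw of glass, exactly as printed in the question or the answer.
Mass of each oxide from the mix:
  Al2O3: 319.7·0.6524 + 272.0·0.2658 + 1897·0.1658 = 595.4 pbw
  SiO2: 272.0·0.6430 + 1897·0.7795 = 1654 pbw
  MgO: 327.3·0.9851 = 322.4 pbw
  Li2O: 272.0·0.07600 + 1897·0.04460 = 105.3 pbw
LOI: 327.3·0.01490 + 319.7·0.3476 + 272.0·0.01520 + 1897·0.01010 = 139.3 pbw
Net of LOI, the glass mass = 2816 − 139.3 = 2677 pbw (= Σ oxide masses)
each wt % is 100 × oxide ÷ glass

Glass mass = 2677 pbw (batch 2816 − LOI 139.3).
Composition: Al2O3 22.24%, SiO2 61.78%, MgO 12.05%, Li2O 3.933%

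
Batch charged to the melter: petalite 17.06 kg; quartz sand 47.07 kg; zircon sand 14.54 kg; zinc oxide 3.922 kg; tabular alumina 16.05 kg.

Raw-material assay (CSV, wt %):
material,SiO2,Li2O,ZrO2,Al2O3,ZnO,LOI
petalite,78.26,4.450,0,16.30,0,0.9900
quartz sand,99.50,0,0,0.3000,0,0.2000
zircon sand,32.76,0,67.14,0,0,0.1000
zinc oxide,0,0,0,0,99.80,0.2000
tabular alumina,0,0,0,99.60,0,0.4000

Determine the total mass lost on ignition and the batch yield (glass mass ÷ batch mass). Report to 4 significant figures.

LOI loss = 0.3496 kg; glass = 98.29 kg; yield = 99.65%

In-progress results are shown (rounded to four significant digits) within the worked lines; each numeric step holds exact precision all the way through; a single rounding completes every reported result. Derived quantities (five oxide percentages, glass mass, ignition loss, the totals, the yield) are computed starting from the weights per 98.29 kg of glass in full precision, exactly as shown in the question or the answer.
Loss on ignition, line by line:
  petalite: 17.06 × 0.009900 = 0.1689 kg
  quartz sand: 47.07 × 0.002000 = 0.09414 kg
  zircon sand: 14.54 × 0.001000 = 0.01454 kg
  zinc oxide: 3.922 × 0.002000 = 0.007844 kg
  tabular alumina: 16.05 × 0.004000 = 0.06420 kg
Total LOI = 0.3496 kg
Glass = batch − LOI = 98.64 − 0.3496 = 98.29 kg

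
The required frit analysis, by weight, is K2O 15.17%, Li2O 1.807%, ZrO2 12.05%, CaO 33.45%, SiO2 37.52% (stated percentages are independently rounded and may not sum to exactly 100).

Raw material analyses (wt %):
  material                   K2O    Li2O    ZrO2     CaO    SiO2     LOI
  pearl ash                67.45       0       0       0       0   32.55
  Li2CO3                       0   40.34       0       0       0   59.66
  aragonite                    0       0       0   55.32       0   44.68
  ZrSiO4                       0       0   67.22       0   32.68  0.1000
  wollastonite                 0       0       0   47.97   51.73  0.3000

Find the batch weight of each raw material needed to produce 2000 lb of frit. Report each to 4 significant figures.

Batch per 2000 lb frit:
  pearl ash: 449.8 lb
  Li2CO3: 89.59 lb
  aragonite: 147.9 lb
  ZrSiO4: 358.5 lb
  wollastonite: 1224 lb
Total batch = 2270 lb; LOI loss = 270.0 lb; yield = 88.11%

Every computation holds exact precision in all steps; in-progress results are displayed, rounded to 4 significant digits, across the worked steps. Each reported value is rounded once only — all derived quantities are recomputed at full precision (the yield, the five compositions, ignition loss, the totals, net glass mass) from the batch weights at 2000 lb of glass, precisely as stated by question or answer.
Oxide-by-oxide targets in 2000 lb frit:
  K2O: 15.17% × 2000 = 303.4 lb
  Li2O: 1.807% × 2000 = 36.14 lb
  ZrO2: 12.05% × 2000 = 241.0 lb
  CaO: 33.45% × 2000 = 669.0 lb
  SiO2: 37.52% × 2000 = 750.4 lb
Verifying the oxide balance working from each reported weight, versus the basis set out (each sum matches its target mass exact up to rounding of places):
  K2O: 449.8·0.6745 = 303.4 lb (target 303.4 lb)
  Li2O: 89.59·0.4034 = 36.14 lb (target 36.14 lb)
  ZrO2: 358.5·0.6722 = 241.0 lb (target 241.0 lb)
  CaO: 147.9·0.5532 + 1224·0.4797 = 669.0 lb (target 669.0 lb)
  SiO2: 358.5·0.3268 + 1224·0.5173 = 750.3 lb (target 750.4 lb)
Mass balance on the glass: whole batch net of LOI = 2000 lb (targets for the oxides total 2000 lb; against the stated basis, 2000 lb — differing by rounding only).
Batch total: Σ batch = 2270 lb; the LOI term Σ batch·LOI equals 270.0 lb; the yield ratio, glass ÷ batch: 88.11%.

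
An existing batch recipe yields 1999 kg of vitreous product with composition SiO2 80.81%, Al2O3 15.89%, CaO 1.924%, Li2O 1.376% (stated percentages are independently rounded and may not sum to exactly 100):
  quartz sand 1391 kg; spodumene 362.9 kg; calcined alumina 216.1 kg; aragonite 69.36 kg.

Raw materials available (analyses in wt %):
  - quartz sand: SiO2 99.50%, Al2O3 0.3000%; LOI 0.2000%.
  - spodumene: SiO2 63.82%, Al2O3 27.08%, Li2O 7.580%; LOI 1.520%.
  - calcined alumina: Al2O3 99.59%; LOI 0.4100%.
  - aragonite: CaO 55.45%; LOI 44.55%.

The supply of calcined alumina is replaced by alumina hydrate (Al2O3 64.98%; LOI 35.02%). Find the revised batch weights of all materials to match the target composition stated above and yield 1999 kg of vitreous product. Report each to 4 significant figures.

Revised batch per 1999 kg vitreous product:
  quartz sand: 1391 kg
  spodumene: 362.9 kg
  alumina hydrate: 331.2 kg
  aragonite: 69.36 kg
Total batch = 2154 kg; LOI loss = 155.2 kg

The working math keeps full float precision through the solve. Intermediates are displayed (rounded to four significant digits) when written out; exactly one rounding goes into each reported number; all derived quantities are computed starting from the weights on 1999 kg of glass in full precision (the totals, glass mass, four oxide percentages, yield, LOI), as set out in problem or answer.
Oxide-by-oxide targets in 1999 kg vitreous product:
  SiO2: 80.81% × 1999 = 1615 kg
  Al2O3: 15.89% × 1999 = 317.6 kg
  CaO: 1.924% × 1999 = 38.46 kg
  Li2O: 1.376% × 1999 = 27.51 kg
Oxide-by-oxide audit using the reported weights, on the stated basis (sums match the target masses up to rounding of the answer):
  SiO2: 1391·0.9950 + 362.9·0.6382 = 1616 kg (target 1615 kg)
  Al2O3: 1391·0.003000 + 362.9·0.2708 + 331.2·0.6498 = 317.7 kg (target 317.6 kg)
  CaO: 69.36·0.5545 = 38.46 kg (target 38.46 kg)
  Li2O: 362.9·0.07580 = 27.51 kg (target 27.51 kg)
Glass-mass closure: total charge less LOI = 1999 kg (the Σ of target masses is 1999 kg; basis as stated: 1999 kg — rounding explains the deltas).
Total batch = Σ batch = 2154 kg; Σ batch·LOI gives LOI loss = 155.2 kg; yield: glass divided by total = 92.80%.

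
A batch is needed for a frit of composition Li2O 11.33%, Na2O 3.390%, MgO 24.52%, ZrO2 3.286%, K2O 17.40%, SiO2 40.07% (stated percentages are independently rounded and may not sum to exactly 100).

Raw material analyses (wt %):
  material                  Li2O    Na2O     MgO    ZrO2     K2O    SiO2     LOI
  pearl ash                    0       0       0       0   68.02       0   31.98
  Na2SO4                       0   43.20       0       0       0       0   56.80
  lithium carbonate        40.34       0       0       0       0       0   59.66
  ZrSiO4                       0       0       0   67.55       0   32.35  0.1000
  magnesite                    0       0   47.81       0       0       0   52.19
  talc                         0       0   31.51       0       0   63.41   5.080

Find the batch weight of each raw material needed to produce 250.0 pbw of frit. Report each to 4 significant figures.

Full float precision is kept from first step to last. Intermediates are displayed (rounded to 4 significant figures) at each printed step; each reported result is rounded only once. Derived quantities (the yield, glass mass, the six compositions, LOI, totals) are computed in exact precision starting from the weights per 250.0 pbw of glass as written in either problem or answer.
Target oxide masses per 250.0 pbw frit:
  Li2O: 11.33% × 250.0 = 28.32 pbw
  Na2O: 3.390% × 250.0 = 8.475 pbw
  MgO: 24.52% × 250.0 = 61.30 pbw
  ZrO2: 3.286% × 250.0 = 8.215 pbw
  K2O: 17.40% × 250.0 = 43.50 pbw
  SiO2: 40.07% × 250.0 = 100.2 pbw
Mass-balance tally per oxide working from each reported weight, against the basis in use (summed amounts equal target values net of answer rounding effects):
  Li2O: 70.22·0.4034 = 28.33 pbw (target 28.32 pbw)
  Na2O: 19.62·0.4320 = 8.476 pbw (target 8.475 pbw)
  MgO: 28.19·0.4781 + 151.8·0.3151 = 61.31 pbw (target 61.30 pbw)
  ZrO2: 12.16·0.6755 = 8.214 pbw (target 8.215 pbw)
  K2O: 63.95·0.6802 = 43.50 pbw (target 43.50 pbw)
  SiO2: 12.16·0.3235 + 151.8·0.6341 = 100.2 pbw (target 100.2 pbw)
Glass mass check: the batch minus its LOI: 250.0 pbw (oxide target masses add up to 250.0 pbw; versus the stated basis of 250.0 pbw — differing by rounding only).
Adding the batch up: Σ batch = 345.9 pbw; LOI removed, Σ of batch·LOI: 95.92 pbw; yield: glass divided by total = 72.27%.

Batch per 250.0 pbw frit:
  pearl ash: 63.95 pbw
  Na2SO4: 19.62 pbw
  lithium carbonate: 70.22 pbw
  ZrSiO4: 12.16 pbw
  magnesite: 28.19 pbw
  talc: 151.8 pbw
Total batch = 345.9 pbw; LOI loss = 95.92 pbw; yield = 72.27%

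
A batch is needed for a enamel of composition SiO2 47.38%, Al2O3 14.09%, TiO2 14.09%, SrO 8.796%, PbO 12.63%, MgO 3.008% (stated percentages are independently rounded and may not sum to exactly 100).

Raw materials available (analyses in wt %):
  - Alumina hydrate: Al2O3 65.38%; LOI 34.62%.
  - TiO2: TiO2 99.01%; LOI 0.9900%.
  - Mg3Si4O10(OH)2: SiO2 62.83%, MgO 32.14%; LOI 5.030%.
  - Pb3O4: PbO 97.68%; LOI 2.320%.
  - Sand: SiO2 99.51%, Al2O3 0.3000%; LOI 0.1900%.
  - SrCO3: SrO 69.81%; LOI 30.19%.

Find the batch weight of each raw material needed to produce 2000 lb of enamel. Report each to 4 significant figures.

Mid-chain values are printed rounded to 4 significant digits within the worked lines. The whole derivation holds exact precision at every stage. A single rounding yields every reported result; derived quantities, which include the yield, the totals, the six compositions, net glass mass, ignition loss, are recomputed in exact precision, as set out in either problem or answer, from the batch weights per 2000 lb of glass.
Oxide-by-oxide targets in 2000 lb enamel:
  SiO2: 47.38% × 2000 = 947.6 lb
  Al2O3: 14.09% × 2000 = 281.8 lb
  TiO2: 14.09% × 2000 = 281.8 lb
  SrO: 8.796% × 2000 = 175.9 lb
  PbO: 12.63% × 2000 = 252.6 lb
  MgO: 3.008% × 2000 = 60.16 lb
A balance pass over the oxides, using the reported weights, on the stated basis (delivered sums recover each target given rounding of the digits):
  SiO2: 187.2·0.6283 + 834.1·0.9951 = 947.6 lb (target 947.6 lb)
  Al2O3: 427.2·0.6538 + 834.1·0.003000 = 281.8 lb (target 281.8 lb)
  TiO2: 284.6·0.9901 = 281.8 lb (target 281.8 lb)
  SrO: 252.0·0.6981 = 175.9 lb (target 175.9 lb)
  PbO: 258.6·0.9768 = 252.6 lb (target 252.6 lb)
  MgO: 187.2·0.3214 = 60.17 lb (target 60.16 lb)
The glass-mass cross-check: total charge less LOI = 2000 lb (per-oxide target masses sum to 2000 lb; basis as stated: 2000 lb — rounding explains the deltas).
Summing the batch: Σ batch = 2244 lb; loss to ignition Σ batch·LOI = 243.8 lb; glass ÷ batch gives a yield of 89.13%.

Batch per 2000 lb enamel:
  Alumina hydrate: 427.2 lb
  TiO2: 284.6 lb
  Mg3Si4O10(OH)2: 187.2 lb
  Pb3O4: 258.6 lb
  Sand: 834.1 lb
  SrCO3: 252.0 lb
Total batch = 2244 lb; LOI loss = 243.8 lb; yield = 89.13%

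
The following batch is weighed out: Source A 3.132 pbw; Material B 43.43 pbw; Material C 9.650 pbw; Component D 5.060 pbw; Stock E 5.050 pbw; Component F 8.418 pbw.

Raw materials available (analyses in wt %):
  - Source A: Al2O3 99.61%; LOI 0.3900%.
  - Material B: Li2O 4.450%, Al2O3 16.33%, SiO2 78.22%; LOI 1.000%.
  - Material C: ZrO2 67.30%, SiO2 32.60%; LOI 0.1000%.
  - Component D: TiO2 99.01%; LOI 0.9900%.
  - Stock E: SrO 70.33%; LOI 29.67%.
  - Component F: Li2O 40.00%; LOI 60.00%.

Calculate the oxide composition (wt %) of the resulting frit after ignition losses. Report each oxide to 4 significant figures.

Each numeric step keeps exact precision in all steps; working values are rounded off to 4 significant figures when displayed. Exactly one rounding is applied to every reported value; derived quantities (six oxide percentages, ignition loss, the yield, net glass mass, the totals) are carried using the weight values per 67.68 pbw of glass in exact precision as written in the problem or the answer.
Mass of each oxide from the mix:
  Li2O: 43.43·0.04450 + 8.418·0.4000 = 5.300 pbw
  ZrO2: 9.650·0.6730 = 6.494 pbw
  Al2O3: 3.132·0.9961 + 43.43·0.1633 = 10.21 pbw
  SiO2: 43.43·0.7822 + 9.650·0.3260 = 37.12 pbw
  SrO: 5.050·0.7033 = 3.552 pbw
  TiO2: 5.060·0.9901 = 5.010 pbw
LOI: 3.132·0.003900 + 43.43·0.01000 + 9.650·0.001000 + 5.060·0.009900 + 5.050·0.2967 + 8.418·0.6000 = 7.055 pbw
Resulting glass, batch − LOI: 74.74 − 7.055 = 67.68 pbw (consistent with Σ oxide mass)
percent share: oxide ÷ glass, ×100

Glass mass = 67.68 pbw (batch 74.74 − LOI 7.055).
Composition: Li2O 7.830%, ZrO2 9.595%, Al2O3 15.09%, SiO2 54.84%, SrO 5.247%, TiO2 7.402%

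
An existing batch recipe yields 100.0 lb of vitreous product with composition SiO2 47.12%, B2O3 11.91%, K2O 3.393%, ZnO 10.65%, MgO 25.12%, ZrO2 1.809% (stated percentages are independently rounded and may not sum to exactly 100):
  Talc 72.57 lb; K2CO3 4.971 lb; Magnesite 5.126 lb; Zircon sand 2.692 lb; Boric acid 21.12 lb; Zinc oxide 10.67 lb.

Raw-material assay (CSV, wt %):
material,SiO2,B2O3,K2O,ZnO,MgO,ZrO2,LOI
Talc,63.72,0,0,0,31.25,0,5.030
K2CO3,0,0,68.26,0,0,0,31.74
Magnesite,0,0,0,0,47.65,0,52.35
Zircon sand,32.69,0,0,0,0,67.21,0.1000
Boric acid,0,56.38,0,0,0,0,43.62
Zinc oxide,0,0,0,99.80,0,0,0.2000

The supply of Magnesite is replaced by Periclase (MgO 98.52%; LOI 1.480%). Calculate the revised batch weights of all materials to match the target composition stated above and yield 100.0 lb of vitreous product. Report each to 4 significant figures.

Revised batch per 100.0 lb vitreous product:
  Talc: 72.57 lb
  K2CO3: 4.971 lb
  Periclase: 2.479 lb
  Zircon sand: 2.692 lb
  Boric acid: 21.12 lb
  Zinc oxide: 10.67 lb
Total batch = 114.5 lb; LOI loss = 14.50 lb

Every computation holds full float precision from start to finish. Intermediates are rounded to 4 significant digits when quoted — each reported result includes exactly one rounding. The derived quantities, including the totals, six oxide percentages, net glass mass, the yield, LOI, are recomputed using the weight values on 100.0 lb of glass in exact precision, exactly as printed in problem or answer.
Oxide mass targets, per 100.0 lb vitreous product:
  SiO2: 47.12% × 100.0 = 47.12 lb
  B2O3: 11.91% × 100.0 = 11.91 lb
  K2O: 3.393% × 100.0 = 3.393 lb
  ZnO: 10.65% × 100.0 = 10.65 lb
  MgO: 25.12% × 100.0 = 25.12 lb
  ZrO2: 1.809% × 100.0 = 1.809 lb
Per-oxide balance check applying the batch weights above, against the basis in use (each sum matches its target mass exact up to rounding of places):
  SiO2: 72.57·0.6372 + 2.692·0.3269 = 47.12 lb (target 47.12 lb)
  B2O3: 21.12·0.5638 = 11.91 lb (target 11.91 lb)
  K2O: 4.971·0.6826 = 3.393 lb (target 3.393 lb)
  ZnO: 10.67·0.9980 = 10.65 lb (target 10.65 lb)
  MgO: 72.57·0.3125 + 2.479·0.9852 = 25.12 lb (target 25.12 lb)
  ZrO2: 2.692·0.6721 = 1.809 lb (target 1.809 lb)
The glass-mass cross-check: total charge less LOI = 100.0 lb (summing oxide targets gives 100.0 lb; against the stated basis, 100.0 lb — any gap is answer rounding).
Total batch = Σ batch = 114.5 lb; Σ batch·LOI gives LOI loss = 14.50 lb; yield, glass over the total, = 87.34%.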